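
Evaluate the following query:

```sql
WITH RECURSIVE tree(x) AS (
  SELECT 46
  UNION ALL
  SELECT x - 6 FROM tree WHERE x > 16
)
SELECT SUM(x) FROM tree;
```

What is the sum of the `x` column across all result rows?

186

Base: x=46.
Iteration 1: 46 > 16 holds -> x = 46 - 6 = 40.
Iteration 2: 40 > 16 holds -> x = 40 - 6 = 34.
Iteration 3: 34 > 16 holds -> x = 34 - 6 = 28.
Iteration 4: 28 > 16 holds -> x = 28 - 6 = 22.
Iteration 5: 22 > 16 holds -> x = 22 - 6 = 16.
Iteration 6: 16 > 16 fails; recursion stops.
SUM(x) = 46 + 40 + 34 + 28 + 22 + 16 = 186.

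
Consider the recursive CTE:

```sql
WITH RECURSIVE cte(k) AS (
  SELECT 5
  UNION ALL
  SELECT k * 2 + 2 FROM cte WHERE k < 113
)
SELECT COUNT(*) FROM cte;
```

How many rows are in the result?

6

Base: k=5.
Iteration 1: 5 < 113 holds -> k = 5 * 2 + 2 = 12.
Iteration 2: 12 < 113 holds -> k = 12 * 2 + 2 = 26.
Iteration 3: 26 < 113 holds -> k = 26 * 2 + 2 = 54.
Iteration 4: 54 < 113 holds -> k = 54 * 2 + 2 = 110.
Iteration 5: 110 < 113 holds -> k = 110 * 2 + 2 = 222.
Iteration 6: 222 < 113 fails; recursion stops.
Total rows emitted: 6.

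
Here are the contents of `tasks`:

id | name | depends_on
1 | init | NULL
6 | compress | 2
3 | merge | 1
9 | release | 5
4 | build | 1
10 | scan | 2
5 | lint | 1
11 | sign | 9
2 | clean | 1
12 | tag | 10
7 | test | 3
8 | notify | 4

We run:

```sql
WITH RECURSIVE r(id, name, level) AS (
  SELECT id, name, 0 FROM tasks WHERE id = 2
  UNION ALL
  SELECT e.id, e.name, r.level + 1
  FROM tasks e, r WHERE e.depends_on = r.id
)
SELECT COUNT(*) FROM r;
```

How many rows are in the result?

Base: id=2 (clean) at level 0.
Iteration 1: rows with depends_on in {2} -> compress (id 6, level 1), scan (id 10, level 1).
Iteration 2: rows with depends_on in {6,10} -> tag (id 12, level 2).
Iteration 3: no rows with depends_on in {12}; recursion stops.
Total rows emitted: 4.

4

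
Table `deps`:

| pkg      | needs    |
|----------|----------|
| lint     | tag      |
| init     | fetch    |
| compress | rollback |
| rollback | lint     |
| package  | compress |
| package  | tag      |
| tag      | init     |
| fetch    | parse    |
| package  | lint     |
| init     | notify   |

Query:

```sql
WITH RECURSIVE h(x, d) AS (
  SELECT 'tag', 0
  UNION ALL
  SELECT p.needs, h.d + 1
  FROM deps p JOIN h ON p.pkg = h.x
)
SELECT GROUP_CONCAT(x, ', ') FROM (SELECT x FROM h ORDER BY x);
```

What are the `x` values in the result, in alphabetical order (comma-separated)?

fetch, init, notify, parse, tag

Base: (tag, d=0).
Iteration 1: edges from {tag} -> (init, d=1).
Iteration 2: edges from {init} -> (fetch, d=2), (notify, d=2).
Iteration 3: edges from {fetch,notify} -> (parse, d=3).
Iteration 4: no outgoing edges from {parse}; recursion stops.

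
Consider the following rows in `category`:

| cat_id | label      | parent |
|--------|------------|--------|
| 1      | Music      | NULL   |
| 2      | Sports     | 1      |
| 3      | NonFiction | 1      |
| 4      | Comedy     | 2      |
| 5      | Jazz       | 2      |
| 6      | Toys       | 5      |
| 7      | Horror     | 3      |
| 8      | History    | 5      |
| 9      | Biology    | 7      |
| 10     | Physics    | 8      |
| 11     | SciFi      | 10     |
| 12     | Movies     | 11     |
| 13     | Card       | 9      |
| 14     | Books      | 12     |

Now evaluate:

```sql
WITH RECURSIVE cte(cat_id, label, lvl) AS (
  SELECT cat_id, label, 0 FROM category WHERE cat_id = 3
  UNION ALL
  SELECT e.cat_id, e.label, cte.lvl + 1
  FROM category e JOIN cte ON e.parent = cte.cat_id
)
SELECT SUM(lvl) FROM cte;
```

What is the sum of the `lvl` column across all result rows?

Base: cat_id=3 (NonFiction) at lvl 0.
Iteration 1: rows with parent in {3} -> Horror (id 7, lvl 1).
Iteration 2: rows with parent in {7} -> Biology (id 9, lvl 2).
Iteration 3: rows with parent in {9} -> Card (id 13, lvl 3).
Iteration 4: no rows with parent in {13}; recursion stops.
SUM(lvl) = 0 + 1 + 2 + 3 = 6.

6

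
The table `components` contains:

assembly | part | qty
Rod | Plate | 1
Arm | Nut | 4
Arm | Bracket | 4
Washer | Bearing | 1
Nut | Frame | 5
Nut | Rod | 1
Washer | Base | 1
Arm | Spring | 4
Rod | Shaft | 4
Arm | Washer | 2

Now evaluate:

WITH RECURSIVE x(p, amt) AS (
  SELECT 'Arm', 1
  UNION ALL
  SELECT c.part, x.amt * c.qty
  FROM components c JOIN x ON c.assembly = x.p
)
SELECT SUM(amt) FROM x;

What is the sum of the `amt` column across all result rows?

63

Base: (Arm, amt=1).
Iteration 1: components of {Arm} -> Bracket = 1*4 = 4, Nut = 1*4 = 4, Spring = 1*4 = 4, Washer = 1*2 = 2.
Iteration 2: components of {Bracket,Nut,Spring,Washer} -> Base = 2*1 = 2, Bearing = 2*1 = 2, Frame = 4*5 = 20, Rod = 4*1 = 4.
Iteration 3: components of {Base,Bearing,Frame,Rod} -> Plate = 4*1 = 4, Shaft = 4*4 = 16.
Iteration 4: no further components; recursion stops.
SUM(amt) = 1 + 4 + 4 + 2 + 4 + 2 + 2 + 4 + 20 + 4 + 16 = 63.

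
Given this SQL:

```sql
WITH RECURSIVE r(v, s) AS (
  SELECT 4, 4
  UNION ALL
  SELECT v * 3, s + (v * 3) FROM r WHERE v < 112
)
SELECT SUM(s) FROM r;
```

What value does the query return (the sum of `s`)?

Base: v=4, s=4.
Iteration 1: 4 < 112 holds -> v = 4 * 3 = 12, s = 4 + 12 = 16.
Iteration 2: 12 < 112 holds -> v = 12 * 3 = 36, s = 16 + 36 = 52.
Iteration 3: 36 < 112 holds -> v = 36 * 3 = 108, s = 52 + 108 = 160.
Iteration 4: 108 < 112 holds -> v = 108 * 3 = 324, s = 160 + 324 = 484.
Iteration 5: 324 < 112 fails; recursion stops.
SUM(s) = 4 + 16 + 52 + 160 + 484 = 716.

716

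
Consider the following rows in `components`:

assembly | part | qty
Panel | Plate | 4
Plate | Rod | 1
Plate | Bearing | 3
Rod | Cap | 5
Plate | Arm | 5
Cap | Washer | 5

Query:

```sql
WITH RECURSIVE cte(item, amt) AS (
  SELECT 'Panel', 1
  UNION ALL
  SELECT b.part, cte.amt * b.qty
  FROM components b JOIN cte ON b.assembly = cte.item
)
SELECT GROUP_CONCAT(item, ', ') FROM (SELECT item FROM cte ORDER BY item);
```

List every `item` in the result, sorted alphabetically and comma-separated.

Base: (Panel, amt=1).
Iteration 1: components of {Panel} -> Plate = 1*4 = 4.
Iteration 2: components of {Plate} -> Arm = 4*5 = 20, Bearing = 4*3 = 12, Rod = 4*1 = 4.
Iteration 3: components of {Arm,Bearing,Rod} -> Cap = 4*5 = 20.
Iteration 4: components of {Cap} -> Washer = 20*5 = 100.
Iteration 5: no further components; recursion stops.

Arm, Bearing, Cap, Panel, Plate, Rod, Washer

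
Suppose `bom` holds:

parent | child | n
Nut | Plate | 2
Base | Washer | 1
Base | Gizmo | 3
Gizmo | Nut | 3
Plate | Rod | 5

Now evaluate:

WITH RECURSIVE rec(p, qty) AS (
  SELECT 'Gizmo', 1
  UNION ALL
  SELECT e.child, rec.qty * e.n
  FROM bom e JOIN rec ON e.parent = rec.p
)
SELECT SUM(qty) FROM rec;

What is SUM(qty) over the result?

Base: (Gizmo, qty=1).
Iteration 1: components of {Gizmo} -> Nut = 1*3 = 3.
Iteration 2: components of {Nut} -> Plate = 3*2 = 6.
Iteration 3: components of {Plate} -> Rod = 6*5 = 30.
Iteration 4: no further components; recursion stops.
SUM(qty) = 1 + 3 + 6 + 30 = 40.

40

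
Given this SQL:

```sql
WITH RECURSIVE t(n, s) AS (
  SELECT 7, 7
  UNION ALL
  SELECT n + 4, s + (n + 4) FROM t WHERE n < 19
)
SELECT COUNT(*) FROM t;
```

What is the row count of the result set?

Base: n=7, s=7.
Iteration 1: 7 < 19 holds -> n = 7 + 4 = 11, s = 7 + 11 = 18.
Iteration 2: 11 < 19 holds -> n = 11 + 4 = 15, s = 18 + 15 = 33.
Iteration 3: 15 < 19 holds -> n = 15 + 4 = 19, s = 33 + 19 = 52.
Iteration 4: 19 < 19 fails; recursion stops.
Total rows emitted: 4.

4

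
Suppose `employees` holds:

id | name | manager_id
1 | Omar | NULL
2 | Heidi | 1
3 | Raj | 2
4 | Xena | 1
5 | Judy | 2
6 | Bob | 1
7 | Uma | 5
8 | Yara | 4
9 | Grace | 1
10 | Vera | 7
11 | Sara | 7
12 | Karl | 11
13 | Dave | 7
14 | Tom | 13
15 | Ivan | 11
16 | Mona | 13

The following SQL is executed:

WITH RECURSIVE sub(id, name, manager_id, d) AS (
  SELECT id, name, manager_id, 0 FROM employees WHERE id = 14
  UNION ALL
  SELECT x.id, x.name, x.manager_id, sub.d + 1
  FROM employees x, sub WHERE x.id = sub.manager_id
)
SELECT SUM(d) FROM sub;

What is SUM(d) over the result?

Base: id=14 (Tom), manager_id=13, d 0.
Iteration 1: join on id=13 -> Dave (id 13, manager_id=7, d 1).
Iteration 2: join on id=7 -> Uma (id 7, manager_id=5, d 2).
Iteration 3: join on id=5 -> Judy (id 5, manager_id=2, d 3).
Iteration 4: join on id=2 -> Heidi (id 2, manager_id=1, d 4).
Iteration 5: join on id=1 -> Omar (id 1, manager_id=NULL, d 5).
Iteration 6: manager_id is NULL; no match; recursion stops.
SUM(d) = 0 + 1 + 2 + 3 + 4 + 5 = 15.

15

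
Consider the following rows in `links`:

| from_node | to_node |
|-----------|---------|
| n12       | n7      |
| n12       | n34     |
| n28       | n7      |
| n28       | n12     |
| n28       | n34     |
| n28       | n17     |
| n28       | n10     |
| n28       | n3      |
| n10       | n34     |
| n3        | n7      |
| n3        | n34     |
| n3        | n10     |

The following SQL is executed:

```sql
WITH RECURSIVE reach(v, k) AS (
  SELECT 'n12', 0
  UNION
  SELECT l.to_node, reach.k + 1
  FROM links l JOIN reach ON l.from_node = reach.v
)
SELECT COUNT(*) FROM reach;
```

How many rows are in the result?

Base: (n12, k=0).
Iteration 1: edges from {n12} -> (n34, k=1), (n7, k=1).
Iteration 2: no outgoing edges from {n34,n7}; recursion stops.
Total rows emitted: 3.

3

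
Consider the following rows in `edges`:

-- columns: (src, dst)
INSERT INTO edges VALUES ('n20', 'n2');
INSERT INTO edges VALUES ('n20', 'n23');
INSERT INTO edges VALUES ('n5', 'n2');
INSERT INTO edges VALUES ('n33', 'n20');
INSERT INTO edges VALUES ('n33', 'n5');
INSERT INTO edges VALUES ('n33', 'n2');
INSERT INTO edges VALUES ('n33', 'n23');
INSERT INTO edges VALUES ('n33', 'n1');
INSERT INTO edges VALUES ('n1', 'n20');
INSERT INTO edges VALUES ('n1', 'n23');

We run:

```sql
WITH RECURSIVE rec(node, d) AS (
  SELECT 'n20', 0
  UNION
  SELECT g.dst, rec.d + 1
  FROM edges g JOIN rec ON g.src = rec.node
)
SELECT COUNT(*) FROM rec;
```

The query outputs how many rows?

Base: (n20, d=0).
Iteration 1: edges from {n20} -> (n2, d=1), (n23, d=1).
Iteration 2: no outgoing edges from {n2,n23}; recursion stops.
Total rows emitted: 3.

3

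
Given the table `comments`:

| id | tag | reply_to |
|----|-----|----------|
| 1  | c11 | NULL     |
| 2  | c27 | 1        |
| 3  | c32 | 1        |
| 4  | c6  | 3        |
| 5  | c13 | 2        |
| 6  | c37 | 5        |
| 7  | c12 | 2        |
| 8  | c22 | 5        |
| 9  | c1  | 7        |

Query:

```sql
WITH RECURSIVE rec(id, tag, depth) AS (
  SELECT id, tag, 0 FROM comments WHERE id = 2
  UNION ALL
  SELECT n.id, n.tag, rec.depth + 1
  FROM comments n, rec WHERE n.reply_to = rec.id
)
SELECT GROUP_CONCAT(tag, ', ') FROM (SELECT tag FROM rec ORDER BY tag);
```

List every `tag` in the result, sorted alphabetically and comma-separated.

c1, c12, c13, c22, c27, c37

Base: id=2 (c27) at depth 0.
Iteration 1: rows with reply_to in {2} -> c13 (id 5, depth 1), c12 (id 7, depth 1).
Iteration 2: rows with reply_to in {5,7} -> c37 (id 6, depth 2), c22 (id 8, depth 2), c1 (id 9, depth 2).
Iteration 3: no rows with reply_to in {6,8,9}; recursion stops.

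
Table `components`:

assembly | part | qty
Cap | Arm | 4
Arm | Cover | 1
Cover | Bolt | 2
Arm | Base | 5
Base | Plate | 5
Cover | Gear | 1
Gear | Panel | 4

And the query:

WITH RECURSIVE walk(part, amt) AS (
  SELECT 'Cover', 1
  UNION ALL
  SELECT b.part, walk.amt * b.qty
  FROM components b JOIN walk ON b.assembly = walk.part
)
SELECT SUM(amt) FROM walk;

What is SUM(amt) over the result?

8

Base: (Cover, amt=1).
Iteration 1: components of {Cover} -> Bolt = 1*2 = 2, Gear = 1*1 = 1.
Iteration 2: components of {Bolt,Gear} -> Panel = 1*4 = 4.
Iteration 3: no further components; recursion stops.
SUM(amt) = 1 + 2 + 1 + 4 = 8.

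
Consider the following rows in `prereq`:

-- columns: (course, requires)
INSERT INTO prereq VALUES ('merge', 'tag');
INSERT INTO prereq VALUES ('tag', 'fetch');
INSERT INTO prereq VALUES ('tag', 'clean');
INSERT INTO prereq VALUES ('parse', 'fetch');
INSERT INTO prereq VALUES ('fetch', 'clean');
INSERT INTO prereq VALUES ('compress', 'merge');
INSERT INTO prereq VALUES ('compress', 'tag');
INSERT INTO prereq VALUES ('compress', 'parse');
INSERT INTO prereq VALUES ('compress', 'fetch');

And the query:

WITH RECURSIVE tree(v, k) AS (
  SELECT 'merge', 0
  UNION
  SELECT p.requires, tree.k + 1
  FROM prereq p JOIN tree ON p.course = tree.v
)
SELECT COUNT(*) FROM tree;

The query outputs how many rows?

5

Base: (merge, k=0).
Iteration 1: edges from {merge} -> (tag, k=1).
Iteration 2: edges from {tag} -> (clean, k=2), (fetch, k=2).
Iteration 3: edges from {clean,fetch} -> (clean, k=3).
Iteration 4: no outgoing edges from {clean}; recursion stops.
Total rows emitted: 5.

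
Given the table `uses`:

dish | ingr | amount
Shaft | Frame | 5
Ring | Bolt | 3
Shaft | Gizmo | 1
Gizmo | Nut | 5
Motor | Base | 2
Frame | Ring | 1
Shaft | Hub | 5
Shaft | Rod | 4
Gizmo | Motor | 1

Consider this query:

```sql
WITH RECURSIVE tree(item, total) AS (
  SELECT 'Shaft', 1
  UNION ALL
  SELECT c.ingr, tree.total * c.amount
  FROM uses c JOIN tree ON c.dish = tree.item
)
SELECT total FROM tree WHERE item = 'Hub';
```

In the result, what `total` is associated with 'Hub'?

5

Base: (Shaft, total=1).
Iteration 1: components of {Shaft} -> Frame = 1*5 = 5, Gizmo = 1*1 = 1, Hub = 1*5 = 5, Rod = 1*4 = 4.
Iteration 2: components of {Frame,Gizmo,Hub,Rod} -> Motor = 1*1 = 1, Nut = 1*5 = 5, Ring = 5*1 = 5.
Iteration 3: components of {Motor,Nut,Ring} -> Base = 1*2 = 2, Bolt = 5*3 = 15.
Iteration 4: no further components; recursion stops.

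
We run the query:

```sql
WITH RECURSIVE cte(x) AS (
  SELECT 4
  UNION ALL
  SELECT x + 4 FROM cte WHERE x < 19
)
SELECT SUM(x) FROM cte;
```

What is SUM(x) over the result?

60

Base: x=4.
Iteration 1: 4 < 19 holds -> x = 4 + 4 = 8.
Iteration 2: 8 < 19 holds -> x = 8 + 4 = 12.
Iteration 3: 12 < 19 holds -> x = 12 + 4 = 16.
Iteration 4: 16 < 19 holds -> x = 16 + 4 = 20.
Iteration 5: 20 < 19 fails; recursion stops.
SUM(x) = 4 + 8 + 12 + 16 + 20 = 60.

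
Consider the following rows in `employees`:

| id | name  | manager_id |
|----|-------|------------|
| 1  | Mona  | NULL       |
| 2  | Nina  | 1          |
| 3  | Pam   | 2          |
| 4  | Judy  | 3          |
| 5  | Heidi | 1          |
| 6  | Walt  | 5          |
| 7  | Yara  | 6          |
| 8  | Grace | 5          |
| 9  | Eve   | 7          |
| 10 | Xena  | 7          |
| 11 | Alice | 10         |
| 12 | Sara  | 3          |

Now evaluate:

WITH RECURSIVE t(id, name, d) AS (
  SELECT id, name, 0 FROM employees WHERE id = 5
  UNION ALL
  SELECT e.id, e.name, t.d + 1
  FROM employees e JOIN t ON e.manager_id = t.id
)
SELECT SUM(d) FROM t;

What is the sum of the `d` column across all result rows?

Base: id=5 (Heidi) at d 0.
Iteration 1: rows with manager_id in {5} -> Walt (id 6, d 1), Grace (id 8, d 1).
Iteration 2: rows with manager_id in {6,8} -> Yara (id 7, d 2).
Iteration 3: rows with manager_id in {7} -> Eve (id 9, d 3), Xena (id 10, d 3).
Iteration 4: rows with manager_id in {9,10} -> Alice (id 11, d 4).
Iteration 5: no rows with manager_id in {11}; recursion stops.
SUM(d) = 0 + 1 + 1 + 2 + 3 + 3 + 4 = 14.

14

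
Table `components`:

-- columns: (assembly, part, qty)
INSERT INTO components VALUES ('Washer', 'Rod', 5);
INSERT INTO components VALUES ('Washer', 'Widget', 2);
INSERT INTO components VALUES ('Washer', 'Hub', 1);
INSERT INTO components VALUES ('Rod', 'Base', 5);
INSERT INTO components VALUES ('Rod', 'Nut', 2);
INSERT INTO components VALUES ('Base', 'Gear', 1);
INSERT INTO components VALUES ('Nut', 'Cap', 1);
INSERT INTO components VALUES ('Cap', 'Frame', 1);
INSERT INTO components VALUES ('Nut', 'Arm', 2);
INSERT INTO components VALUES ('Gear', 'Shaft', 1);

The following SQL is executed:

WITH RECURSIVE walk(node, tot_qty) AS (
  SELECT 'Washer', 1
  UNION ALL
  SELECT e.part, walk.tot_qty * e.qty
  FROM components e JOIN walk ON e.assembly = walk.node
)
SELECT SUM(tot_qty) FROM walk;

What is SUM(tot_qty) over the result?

Base: (Washer, tot_qty=1).
Iteration 1: components of {Washer} -> Hub = 1*1 = 1, Rod = 1*5 = 5, Widget = 1*2 = 2.
Iteration 2: components of {Hub,Rod,Widget} -> Base = 5*5 = 25, Nut = 5*2 = 10.
Iteration 3: components of {Base,Nut} -> Arm = 10*2 = 20, Cap = 10*1 = 10, Gear = 25*1 = 25.
Iteration 4: components of {Arm,Cap,Gear} -> Frame = 10*1 = 10, Shaft = 25*1 = 25.
Iteration 5: no further components; recursion stops.
SUM(tot_qty) = 1 + 5 + 2 + 1 + 25 + 10 + 25 + 10 + 20 + 25 + 10 = 134.

134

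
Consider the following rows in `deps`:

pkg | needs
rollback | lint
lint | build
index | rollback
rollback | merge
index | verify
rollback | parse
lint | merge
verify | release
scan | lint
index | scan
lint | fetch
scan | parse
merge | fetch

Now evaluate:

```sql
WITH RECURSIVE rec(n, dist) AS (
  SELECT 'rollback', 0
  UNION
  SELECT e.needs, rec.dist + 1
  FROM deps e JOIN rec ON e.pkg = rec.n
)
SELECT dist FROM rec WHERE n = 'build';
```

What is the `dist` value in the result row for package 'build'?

Base: (rollback, dist=0).
Iteration 1: edges from {rollback} -> (lint, dist=1), (merge, dist=1), (parse, dist=1).
Iteration 2: edges from {lint,merge,parse} -> (build, dist=2), (fetch, dist=2), (merge, dist=2). [UNION drops 1 duplicate row(s)]
Iteration 3: edges from {build,fetch,merge} -> (fetch, dist=3).
Iteration 4: no outgoing edges from {fetch}; recursion stops.

2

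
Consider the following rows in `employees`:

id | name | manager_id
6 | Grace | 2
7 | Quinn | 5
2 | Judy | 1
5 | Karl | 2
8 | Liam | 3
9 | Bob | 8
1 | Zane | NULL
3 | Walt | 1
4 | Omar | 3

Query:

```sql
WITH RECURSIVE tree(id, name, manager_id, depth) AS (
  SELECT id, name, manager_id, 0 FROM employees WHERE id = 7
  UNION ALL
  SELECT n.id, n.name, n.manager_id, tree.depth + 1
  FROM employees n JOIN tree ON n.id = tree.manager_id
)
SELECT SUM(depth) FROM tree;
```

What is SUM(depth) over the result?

6

Base: id=7 (Quinn), manager_id=5, depth 0.
Iteration 1: join on id=5 -> Karl (id 5, manager_id=2, depth 1).
Iteration 2: join on id=2 -> Judy (id 2, manager_id=1, depth 2).
Iteration 3: join on id=1 -> Zane (id 1, manager_id=NULL, depth 3).
Iteration 4: manager_id is NULL; no match; recursion stops.
SUM(depth) = 0 + 1 + 2 + 3 = 6.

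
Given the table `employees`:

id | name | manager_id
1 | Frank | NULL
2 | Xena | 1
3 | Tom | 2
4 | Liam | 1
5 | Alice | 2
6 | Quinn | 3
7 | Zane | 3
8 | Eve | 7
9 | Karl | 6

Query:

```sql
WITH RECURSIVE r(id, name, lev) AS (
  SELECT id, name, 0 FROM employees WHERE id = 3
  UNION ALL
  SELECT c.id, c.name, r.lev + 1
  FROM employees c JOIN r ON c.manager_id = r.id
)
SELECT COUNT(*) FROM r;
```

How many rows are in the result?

5

Base: id=3 (Tom) at lev 0.
Iteration 1: rows with manager_id in {3} -> Quinn (id 6, lev 1), Zane (id 7, lev 1).
Iteration 2: rows with manager_id in {6,7} -> Eve (id 8, lev 2), Karl (id 9, lev 2).
Iteration 3: no rows with manager_id in {8,9}; recursion stops.
Total rows emitted: 5.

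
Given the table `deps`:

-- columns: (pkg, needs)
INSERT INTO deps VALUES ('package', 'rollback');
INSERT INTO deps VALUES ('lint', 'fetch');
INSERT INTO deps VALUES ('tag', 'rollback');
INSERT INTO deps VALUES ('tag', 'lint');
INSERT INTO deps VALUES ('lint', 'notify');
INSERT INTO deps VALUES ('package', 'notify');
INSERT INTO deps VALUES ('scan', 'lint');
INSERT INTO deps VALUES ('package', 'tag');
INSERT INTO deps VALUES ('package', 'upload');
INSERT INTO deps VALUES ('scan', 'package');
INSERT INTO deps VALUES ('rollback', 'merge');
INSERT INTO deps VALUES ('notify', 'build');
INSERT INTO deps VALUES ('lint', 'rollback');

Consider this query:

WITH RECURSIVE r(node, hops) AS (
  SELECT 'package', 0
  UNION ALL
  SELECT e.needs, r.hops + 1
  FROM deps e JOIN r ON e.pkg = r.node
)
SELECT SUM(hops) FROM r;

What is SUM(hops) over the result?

32

Base: (package, hops=0).
Iteration 1: edges from {package} -> (notify, hops=1), (rollback, hops=1), (tag, hops=1), (upload, hops=1).
Iteration 2: edges from {notify,rollback,tag,upload} -> (build, hops=2), (lint, hops=2), (merge, hops=2), (rollback, hops=2).
Iteration 3: edges from {build,lint,merge,rollback} -> (fetch, hops=3), (merge, hops=3), (notify, hops=3), (rollback, hops=3).
Iteration 4: edges from {fetch,merge,notify,rollback} -> (build, hops=4), (merge, hops=4).
Iteration 5: no outgoing edges from {build,merge}; recursion stops.
SUM(hops) = 0 + 1 + 1 + 1 + 1 + 2 + 2 + 2 + 2 + 3 + 3 + 3 + 3 + 4 + 4 = 32.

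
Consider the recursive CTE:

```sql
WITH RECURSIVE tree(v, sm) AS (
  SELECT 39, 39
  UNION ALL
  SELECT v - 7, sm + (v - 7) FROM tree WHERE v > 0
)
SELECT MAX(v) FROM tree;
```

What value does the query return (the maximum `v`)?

Base: v=39, sm=39.
Iteration 1: 39 > 0 holds -> v = 39 - 7 = 32, sm = 39 + 32 = 71.
Iteration 2: 32 > 0 holds -> v = 32 - 7 = 25, sm = 71 + 25 = 96.
Iteration 3: 25 > 0 holds -> v = 25 - 7 = 18, sm = 96 + 18 = 114.
Iteration 4: 18 > 0 holds -> v = 18 - 7 = 11, sm = 114 + 11 = 125.
Iteration 5: 11 > 0 holds -> v = 11 - 7 = 4, sm = 125 + 4 = 129.
Iteration 6: 4 > 0 holds -> v = 4 - 7 = -3, sm = 129 + -3 = 126.
Iteration 7: -3 > 0 fails; recursion stops.
v values: 39, 32, 25, 18, 11, 4, -3; the maximum is 39.

39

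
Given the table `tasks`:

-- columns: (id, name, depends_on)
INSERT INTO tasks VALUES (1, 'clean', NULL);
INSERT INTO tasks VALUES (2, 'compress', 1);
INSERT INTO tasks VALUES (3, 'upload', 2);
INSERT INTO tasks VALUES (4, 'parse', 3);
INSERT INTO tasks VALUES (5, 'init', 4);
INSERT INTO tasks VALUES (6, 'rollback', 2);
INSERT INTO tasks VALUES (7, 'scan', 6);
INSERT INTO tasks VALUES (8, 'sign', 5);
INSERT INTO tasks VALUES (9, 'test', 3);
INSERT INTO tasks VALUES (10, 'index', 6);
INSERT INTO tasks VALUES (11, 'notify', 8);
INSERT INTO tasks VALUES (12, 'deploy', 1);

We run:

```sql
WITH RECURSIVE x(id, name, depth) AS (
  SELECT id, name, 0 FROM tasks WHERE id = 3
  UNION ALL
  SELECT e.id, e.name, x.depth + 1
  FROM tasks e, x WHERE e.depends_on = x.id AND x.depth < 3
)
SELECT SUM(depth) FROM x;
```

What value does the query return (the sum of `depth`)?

Base: id=3 (upload) at depth 0.
Iteration 1: rows with depends_on in {3} -> parse (id 4, depth 1), test (id 9, depth 1).
Iteration 2: rows with depends_on in {4,9} -> init (id 5, depth 2).
Iteration 3: rows with depends_on in {5} -> sign (id 8, depth 3).
Iteration 4: depth < 3 fails for all current rows; recursion stops.
SUM(depth) = 0 + 1 + 1 + 2 + 3 = 7.

7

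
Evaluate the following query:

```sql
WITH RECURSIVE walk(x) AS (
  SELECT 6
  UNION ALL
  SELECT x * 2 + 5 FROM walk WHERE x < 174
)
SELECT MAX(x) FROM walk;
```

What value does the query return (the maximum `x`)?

Base: x=6.
Iteration 1: 6 < 174 holds -> x = 6 * 2 + 5 = 17.
Iteration 2: 17 < 174 holds -> x = 17 * 2 + 5 = 39.
Iteration 3: 39 < 174 holds -> x = 39 * 2 + 5 = 83.
Iteration 4: 83 < 174 holds -> x = 83 * 2 + 5 = 171.
Iteration 5: 171 < 174 holds -> x = 171 * 2 + 5 = 347.
Iteration 6: 347 < 174 fails; recursion stops.
x values: 6, 17, 39, 83, 171, 347; the maximum is 347.

347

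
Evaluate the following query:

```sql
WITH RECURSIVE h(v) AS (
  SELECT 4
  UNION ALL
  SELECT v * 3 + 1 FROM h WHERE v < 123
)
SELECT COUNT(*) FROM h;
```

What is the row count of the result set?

Base: v=4.
Iteration 1: 4 < 123 holds -> v = 4 * 3 + 1 = 13.
Iteration 2: 13 < 123 holds -> v = 13 * 3 + 1 = 40.
Iteration 3: 40 < 123 holds -> v = 40 * 3 + 1 = 121.
Iteration 4: 121 < 123 holds -> v = 121 * 3 + 1 = 364.
Iteration 5: 364 < 123 fails; recursion stops.
Total rows emitted: 5.

5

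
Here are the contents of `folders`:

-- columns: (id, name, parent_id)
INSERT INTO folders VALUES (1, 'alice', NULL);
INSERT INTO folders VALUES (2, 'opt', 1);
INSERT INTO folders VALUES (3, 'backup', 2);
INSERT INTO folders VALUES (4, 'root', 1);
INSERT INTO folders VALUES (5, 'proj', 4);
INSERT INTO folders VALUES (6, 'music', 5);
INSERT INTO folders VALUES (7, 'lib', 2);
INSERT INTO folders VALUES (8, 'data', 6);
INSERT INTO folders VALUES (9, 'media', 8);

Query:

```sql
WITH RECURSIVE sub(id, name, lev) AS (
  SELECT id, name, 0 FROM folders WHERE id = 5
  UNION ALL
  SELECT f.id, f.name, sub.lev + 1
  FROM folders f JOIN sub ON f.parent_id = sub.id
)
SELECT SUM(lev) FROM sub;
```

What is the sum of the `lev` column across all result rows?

Base: id=5 (proj) at lev 0.
Iteration 1: rows with parent_id in {5} -> music (id 6, lev 1).
Iteration 2: rows with parent_id in {6} -> data (id 8, lev 2).
Iteration 3: rows with parent_id in {8} -> media (id 9, lev 3).
Iteration 4: no rows with parent_id in {9}; recursion stops.
SUM(lev) = 0 + 1 + 2 + 3 = 6.

6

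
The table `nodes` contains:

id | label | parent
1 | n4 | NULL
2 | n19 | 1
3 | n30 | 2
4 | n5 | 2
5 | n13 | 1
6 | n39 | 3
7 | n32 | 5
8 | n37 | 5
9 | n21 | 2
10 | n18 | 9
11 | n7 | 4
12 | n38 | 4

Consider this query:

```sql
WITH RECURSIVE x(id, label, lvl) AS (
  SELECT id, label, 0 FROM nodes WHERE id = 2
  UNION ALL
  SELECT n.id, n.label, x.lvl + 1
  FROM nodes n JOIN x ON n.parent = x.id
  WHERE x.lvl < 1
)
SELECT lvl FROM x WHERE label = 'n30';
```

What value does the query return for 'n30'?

Base: id=2 (n19) at lvl 0.
Iteration 1: rows with parent in {2} -> n30 (id 3, lvl 1), n5 (id 4, lvl 1), n21 (id 9, lvl 1).
Iteration 2: lvl < 1 fails for all current rows; recursion stops.

1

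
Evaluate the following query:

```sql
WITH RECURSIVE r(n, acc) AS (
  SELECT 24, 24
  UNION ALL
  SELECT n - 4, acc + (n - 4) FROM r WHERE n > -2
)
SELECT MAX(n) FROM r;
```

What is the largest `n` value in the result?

Base: n=24, acc=24.
Iteration 1: 24 > -2 holds -> n = 24 - 4 = 20, acc = 24 + 20 = 44.
Iteration 2: 20 > -2 holds -> n = 20 - 4 = 16, acc = 44 + 16 = 60.
Iteration 3: 16 > -2 holds -> n = 16 - 4 = 12, acc = 60 + 12 = 72.
Iteration 4: 12 > -2 holds -> n = 12 - 4 = 8, acc = 72 + 8 = 80.
Iteration 5: 8 > -2 holds -> n = 8 - 4 = 4, acc = 80 + 4 = 84.
Iteration 6: 4 > -2 holds -> n = 4 - 4 = 0, acc = 84 + 0 = 84.
Iteration 7: 0 > -2 holds -> n = 0 - 4 = -4, acc = 84 + -4 = 80.
Iteration 8: -4 > -2 fails; recursion stops.
n values: 24, 20, 16, 12, 8, 4, 0, -4; the maximum is 24.

24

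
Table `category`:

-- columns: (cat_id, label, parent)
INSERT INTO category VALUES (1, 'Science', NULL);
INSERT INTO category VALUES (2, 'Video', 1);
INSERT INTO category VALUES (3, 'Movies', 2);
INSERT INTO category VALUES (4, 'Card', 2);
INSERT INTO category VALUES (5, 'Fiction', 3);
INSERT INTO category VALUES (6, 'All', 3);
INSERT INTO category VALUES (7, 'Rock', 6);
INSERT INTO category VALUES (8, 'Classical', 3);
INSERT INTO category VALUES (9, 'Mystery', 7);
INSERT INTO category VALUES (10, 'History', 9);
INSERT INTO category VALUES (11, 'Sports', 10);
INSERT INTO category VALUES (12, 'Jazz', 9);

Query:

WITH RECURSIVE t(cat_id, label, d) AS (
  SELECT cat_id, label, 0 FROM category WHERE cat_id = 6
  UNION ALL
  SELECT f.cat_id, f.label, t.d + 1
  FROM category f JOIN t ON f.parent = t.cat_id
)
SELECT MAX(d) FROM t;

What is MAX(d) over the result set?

Base: cat_id=6 (All) at d 0.
Iteration 1: rows with parent in {6} -> Rock (id 7, d 1).
Iteration 2: rows with parent in {7} -> Mystery (id 9, d 2).
Iteration 3: rows with parent in {9} -> History (id 10, d 3), Jazz (id 12, d 3).
Iteration 4: rows with parent in {10,12} -> Sports (id 11, d 4).
Iteration 5: no rows with parent in {11}; recursion stops.
d values: 0, 1, 2, 3, 3, 4; the maximum is 4.

4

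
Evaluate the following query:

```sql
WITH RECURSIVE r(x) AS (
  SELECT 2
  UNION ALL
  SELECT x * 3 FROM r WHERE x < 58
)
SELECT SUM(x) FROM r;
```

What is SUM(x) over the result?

Base: x=2.
Iteration 1: 2 < 58 holds -> x = 2 * 3 = 6.
Iteration 2: 6 < 58 holds -> x = 6 * 3 = 18.
Iteration 3: 18 < 58 holds -> x = 18 * 3 = 54.
Iteration 4: 54 < 58 holds -> x = 54 * 3 = 162.
Iteration 5: 162 < 58 fails; recursion stops.
SUM(x) = 2 + 6 + 18 + 54 + 162 = 242.

242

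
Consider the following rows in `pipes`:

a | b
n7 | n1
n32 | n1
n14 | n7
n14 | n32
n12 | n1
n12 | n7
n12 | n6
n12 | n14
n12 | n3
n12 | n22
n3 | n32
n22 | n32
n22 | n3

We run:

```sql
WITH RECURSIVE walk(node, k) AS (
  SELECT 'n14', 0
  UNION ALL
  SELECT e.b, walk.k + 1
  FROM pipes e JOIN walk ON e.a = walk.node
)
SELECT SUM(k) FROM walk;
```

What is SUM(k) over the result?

6

Base: (n14, k=0).
Iteration 1: edges from {n14} -> (n32, k=1), (n7, k=1).
Iteration 2: edges from {n32,n7} -> (n1, k=2) x2. [UNION ALL keeps all 2 new rows, including repeats]
Iteration 3: no outgoing edges from {n1}; recursion stops.
SUM(k) = 0 + 1 + 1 + 2 + 2 = 6.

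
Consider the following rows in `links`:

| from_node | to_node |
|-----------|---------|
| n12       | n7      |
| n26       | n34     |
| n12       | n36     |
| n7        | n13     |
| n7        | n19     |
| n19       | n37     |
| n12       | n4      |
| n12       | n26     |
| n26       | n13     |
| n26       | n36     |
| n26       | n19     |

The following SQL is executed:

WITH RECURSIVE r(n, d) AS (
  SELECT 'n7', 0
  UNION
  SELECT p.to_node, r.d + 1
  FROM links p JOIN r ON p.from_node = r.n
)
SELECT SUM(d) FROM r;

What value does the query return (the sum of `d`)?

4

Base: (n7, d=0).
Iteration 1: edges from {n7} -> (n13, d=1), (n19, d=1).
Iteration 2: edges from {n13,n19} -> (n37, d=2).
Iteration 3: no outgoing edges from {n37}; recursion stops.
SUM(d) = 0 + 1 + 1 + 2 = 4.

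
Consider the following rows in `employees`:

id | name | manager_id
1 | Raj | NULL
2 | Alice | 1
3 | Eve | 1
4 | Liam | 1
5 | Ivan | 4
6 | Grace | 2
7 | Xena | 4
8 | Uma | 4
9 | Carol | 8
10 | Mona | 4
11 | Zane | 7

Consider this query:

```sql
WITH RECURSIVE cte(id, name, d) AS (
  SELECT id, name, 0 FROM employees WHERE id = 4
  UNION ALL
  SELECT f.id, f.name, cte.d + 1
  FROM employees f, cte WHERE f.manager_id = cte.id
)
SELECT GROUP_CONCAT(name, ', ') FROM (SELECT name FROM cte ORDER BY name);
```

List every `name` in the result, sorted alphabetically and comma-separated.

Carol, Ivan, Liam, Mona, Uma, Xena, Zane

Base: id=4 (Liam) at d 0.
Iteration 1: rows with manager_id in {4} -> Ivan (id 5, d 1), Xena (id 7, d 1), Uma (id 8, d 1), Mona (id 10, d 1).
Iteration 2: rows with manager_id in {5,7,8,10} -> Carol (id 9, d 2), Zane (id 11, d 2).
Iteration 3: no rows with manager_id in {9,11}; recursion stops.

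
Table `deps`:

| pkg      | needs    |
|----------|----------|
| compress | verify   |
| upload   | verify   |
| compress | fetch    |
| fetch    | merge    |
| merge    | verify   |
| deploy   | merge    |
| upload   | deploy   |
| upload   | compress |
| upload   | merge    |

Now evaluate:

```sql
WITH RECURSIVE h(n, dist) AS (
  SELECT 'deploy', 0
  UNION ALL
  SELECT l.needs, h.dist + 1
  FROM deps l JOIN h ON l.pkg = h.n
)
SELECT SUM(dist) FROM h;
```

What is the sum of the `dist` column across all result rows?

Base: (deploy, dist=0).
Iteration 1: edges from {deploy} -> (merge, dist=1).
Iteration 2: edges from {merge} -> (verify, dist=2).
Iteration 3: no outgoing edges from {verify}; recursion stops.
SUM(dist) = 0 + 1 + 2 = 3.

3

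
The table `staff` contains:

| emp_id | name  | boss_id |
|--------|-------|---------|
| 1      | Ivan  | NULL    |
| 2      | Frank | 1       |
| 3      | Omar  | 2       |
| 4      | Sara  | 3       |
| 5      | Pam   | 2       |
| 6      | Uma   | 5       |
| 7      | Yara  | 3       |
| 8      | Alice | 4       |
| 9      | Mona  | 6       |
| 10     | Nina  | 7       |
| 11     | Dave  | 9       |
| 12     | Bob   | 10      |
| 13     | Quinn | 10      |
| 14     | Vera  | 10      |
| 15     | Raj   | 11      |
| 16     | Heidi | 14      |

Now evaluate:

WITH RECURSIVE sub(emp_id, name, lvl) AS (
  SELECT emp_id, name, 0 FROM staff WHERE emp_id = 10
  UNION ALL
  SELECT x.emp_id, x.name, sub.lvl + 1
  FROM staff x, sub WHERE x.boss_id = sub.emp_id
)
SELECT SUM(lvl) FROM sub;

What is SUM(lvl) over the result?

5

Base: emp_id=10 (Nina) at lvl 0.
Iteration 1: rows with boss_id in {10} -> Bob (id 12, lvl 1), Quinn (id 13, lvl 1), Vera (id 14, lvl 1).
Iteration 2: rows with boss_id in {12,13,14} -> Heidi (id 16, lvl 2).
Iteration 3: no rows with boss_id in {16}; recursion stops.
SUM(lvl) = 0 + 1 + 1 + 1 + 2 = 5.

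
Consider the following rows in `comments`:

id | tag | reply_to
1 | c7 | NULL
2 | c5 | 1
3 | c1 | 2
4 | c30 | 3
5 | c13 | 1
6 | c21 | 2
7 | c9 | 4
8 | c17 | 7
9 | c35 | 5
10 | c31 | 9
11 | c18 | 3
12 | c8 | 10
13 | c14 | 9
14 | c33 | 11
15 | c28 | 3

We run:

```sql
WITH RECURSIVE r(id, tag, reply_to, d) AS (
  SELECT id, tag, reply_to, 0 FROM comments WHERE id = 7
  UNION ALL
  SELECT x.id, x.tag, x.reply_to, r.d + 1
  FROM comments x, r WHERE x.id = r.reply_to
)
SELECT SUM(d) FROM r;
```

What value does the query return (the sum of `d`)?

Base: id=7 (c9), reply_to=4, d 0.
Iteration 1: join on id=4 -> c30 (id 4, reply_to=3, d 1).
Iteration 2: join on id=3 -> c1 (id 3, reply_to=2, d 2).
Iteration 3: join on id=2 -> c5 (id 2, reply_to=1, d 3).
Iteration 4: join on id=1 -> c7 (id 1, reply_to=NULL, d 4).
Iteration 5: reply_to is NULL; no match; recursion stops.
SUM(d) = 0 + 1 + 2 + 3 + 4 = 10.

10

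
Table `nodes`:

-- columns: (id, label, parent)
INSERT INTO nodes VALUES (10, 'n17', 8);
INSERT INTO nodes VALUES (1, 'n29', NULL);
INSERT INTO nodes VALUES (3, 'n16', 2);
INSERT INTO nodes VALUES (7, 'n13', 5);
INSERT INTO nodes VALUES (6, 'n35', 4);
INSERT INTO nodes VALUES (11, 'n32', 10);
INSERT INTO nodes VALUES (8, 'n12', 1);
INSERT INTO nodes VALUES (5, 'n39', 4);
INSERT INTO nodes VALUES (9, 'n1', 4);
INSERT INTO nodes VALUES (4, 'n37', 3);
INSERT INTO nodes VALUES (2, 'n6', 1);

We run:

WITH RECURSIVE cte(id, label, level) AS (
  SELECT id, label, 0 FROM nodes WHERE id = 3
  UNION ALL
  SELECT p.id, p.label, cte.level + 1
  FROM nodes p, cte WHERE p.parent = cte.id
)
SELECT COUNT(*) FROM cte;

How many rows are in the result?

6

Base: id=3 (n16) at level 0.
Iteration 1: rows with parent in {3} -> n37 (id 4, level 1).
Iteration 2: rows with parent in {4} -> n39 (id 5, level 2), n35 (id 6, level 2), n1 (id 9, level 2).
Iteration 3: rows with parent in {5,6,9} -> n13 (id 7, level 3).
Iteration 4: no rows with parent in {7}; recursion stops.
Total rows emitted: 6.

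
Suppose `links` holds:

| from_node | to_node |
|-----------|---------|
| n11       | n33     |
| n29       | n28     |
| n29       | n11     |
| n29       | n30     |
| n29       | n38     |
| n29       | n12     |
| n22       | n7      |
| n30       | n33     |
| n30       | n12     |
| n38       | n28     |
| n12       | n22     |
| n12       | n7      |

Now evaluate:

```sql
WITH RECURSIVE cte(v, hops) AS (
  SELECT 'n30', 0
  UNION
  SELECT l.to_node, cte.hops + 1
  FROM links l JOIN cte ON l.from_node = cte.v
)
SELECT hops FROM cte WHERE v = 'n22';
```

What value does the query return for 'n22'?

2

Base: (n30, hops=0).
Iteration 1: edges from {n30} -> (n12, hops=1), (n33, hops=1).
Iteration 2: edges from {n12,n33} -> (n22, hops=2), (n7, hops=2).
Iteration 3: edges from {n22,n7} -> (n7, hops=3).
Iteration 4: no outgoing edges from {n7}; recursion stops.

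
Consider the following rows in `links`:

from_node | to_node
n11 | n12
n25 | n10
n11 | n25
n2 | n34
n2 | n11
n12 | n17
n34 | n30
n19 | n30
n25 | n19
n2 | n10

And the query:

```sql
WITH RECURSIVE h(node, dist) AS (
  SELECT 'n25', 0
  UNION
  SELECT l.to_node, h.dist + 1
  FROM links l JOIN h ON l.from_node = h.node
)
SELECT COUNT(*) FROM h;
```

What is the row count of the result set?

4

Base: (n25, dist=0).
Iteration 1: edges from {n25} -> (n10, dist=1), (n19, dist=1).
Iteration 2: edges from {n10,n19} -> (n30, dist=2).
Iteration 3: no outgoing edges from {n30}; recursion stops.
Total rows emitted: 4.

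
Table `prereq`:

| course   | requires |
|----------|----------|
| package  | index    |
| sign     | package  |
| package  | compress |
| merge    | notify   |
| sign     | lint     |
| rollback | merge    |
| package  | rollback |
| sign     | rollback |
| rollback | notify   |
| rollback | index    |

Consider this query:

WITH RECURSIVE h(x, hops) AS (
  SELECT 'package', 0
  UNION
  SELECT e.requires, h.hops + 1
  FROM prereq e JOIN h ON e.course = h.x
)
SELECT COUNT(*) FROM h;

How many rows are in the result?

Base: (package, hops=0).
Iteration 1: edges from {package} -> (compress, hops=1), (index, hops=1), (rollback, hops=1).
Iteration 2: edges from {compress,index,rollback} -> (index, hops=2), (merge, hops=2), (notify, hops=2).
Iteration 3: edges from {index,merge,notify} -> (notify, hops=3).
Iteration 4: no outgoing edges from {notify}; recursion stops.
Total rows emitted: 8.

8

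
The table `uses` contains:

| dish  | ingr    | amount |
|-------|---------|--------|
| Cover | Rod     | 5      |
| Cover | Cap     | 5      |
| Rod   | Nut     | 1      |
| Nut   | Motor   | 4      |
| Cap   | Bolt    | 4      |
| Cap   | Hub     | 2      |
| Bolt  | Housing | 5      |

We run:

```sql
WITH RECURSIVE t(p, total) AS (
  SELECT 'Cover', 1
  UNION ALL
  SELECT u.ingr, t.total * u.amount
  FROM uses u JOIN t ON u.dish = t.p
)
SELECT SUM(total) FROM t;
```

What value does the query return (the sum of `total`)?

Base: (Cover, total=1).
Iteration 1: components of {Cover} -> Cap = 1*5 = 5, Rod = 1*5 = 5.
Iteration 2: components of {Cap,Rod} -> Bolt = 5*4 = 20, Hub = 5*2 = 10, Nut = 5*1 = 5.
Iteration 3: components of {Bolt,Hub,Nut} -> Housing = 20*5 = 100, Motor = 5*4 = 20.
Iteration 4: no further components; recursion stops.
SUM(total) = 1 + 5 + 5 + 5 + 20 + 10 + 20 + 100 = 166.

166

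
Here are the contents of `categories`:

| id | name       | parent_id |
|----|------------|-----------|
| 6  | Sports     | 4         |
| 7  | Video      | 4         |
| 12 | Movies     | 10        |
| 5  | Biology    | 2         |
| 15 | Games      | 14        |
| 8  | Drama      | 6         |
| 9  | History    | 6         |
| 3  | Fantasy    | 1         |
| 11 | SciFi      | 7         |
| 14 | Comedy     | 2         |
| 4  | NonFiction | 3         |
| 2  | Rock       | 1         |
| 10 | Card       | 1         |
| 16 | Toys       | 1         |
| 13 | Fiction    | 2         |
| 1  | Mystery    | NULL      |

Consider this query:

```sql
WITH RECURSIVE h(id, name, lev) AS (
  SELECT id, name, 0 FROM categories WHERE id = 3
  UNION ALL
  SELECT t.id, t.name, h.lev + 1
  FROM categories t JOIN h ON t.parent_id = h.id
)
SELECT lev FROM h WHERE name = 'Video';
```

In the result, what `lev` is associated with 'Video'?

Base: id=3 (Fantasy) at lev 0.
Iteration 1: rows with parent_id in {3} -> NonFiction (id 4, lev 1).
Iteration 2: rows with parent_id in {4} -> Sports (id 6, lev 2), Video (id 7, lev 2).
Iteration 3: rows with parent_id in {6,7} -> Drama (id 8, lev 3), History (id 9, lev 3), SciFi (id 11, lev 3).
Iteration 4: no rows with parent_id in {8,9,11}; recursion stops.

2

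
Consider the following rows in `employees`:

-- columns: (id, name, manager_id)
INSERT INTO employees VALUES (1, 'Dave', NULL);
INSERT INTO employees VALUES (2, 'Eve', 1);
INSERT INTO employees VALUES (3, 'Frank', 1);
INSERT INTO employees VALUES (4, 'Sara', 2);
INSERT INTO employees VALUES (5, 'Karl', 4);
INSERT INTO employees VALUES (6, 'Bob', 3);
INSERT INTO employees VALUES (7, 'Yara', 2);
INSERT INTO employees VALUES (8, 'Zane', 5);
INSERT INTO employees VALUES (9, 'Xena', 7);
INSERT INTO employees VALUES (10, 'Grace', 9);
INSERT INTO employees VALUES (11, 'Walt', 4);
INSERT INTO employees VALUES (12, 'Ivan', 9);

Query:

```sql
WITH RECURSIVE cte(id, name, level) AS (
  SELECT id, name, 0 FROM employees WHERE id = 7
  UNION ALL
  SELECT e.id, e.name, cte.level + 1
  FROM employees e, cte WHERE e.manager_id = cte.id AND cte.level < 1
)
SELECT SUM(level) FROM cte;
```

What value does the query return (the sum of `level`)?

1

Base: id=7 (Yara) at level 0.
Iteration 1: rows with manager_id in {7} -> Xena (id 9, level 1).
Iteration 2: level < 1 fails for all current rows; recursion stops.
SUM(level) = 0 + 1 = 1.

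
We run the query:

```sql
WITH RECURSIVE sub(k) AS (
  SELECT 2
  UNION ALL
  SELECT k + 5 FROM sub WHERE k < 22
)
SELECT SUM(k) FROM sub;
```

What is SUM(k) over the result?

60

Base: k=2.
Iteration 1: 2 < 22 holds -> k = 2 + 5 = 7.
Iteration 2: 7 < 22 holds -> k = 7 + 5 = 12.
Iteration 3: 12 < 22 holds -> k = 12 + 5 = 17.
Iteration 4: 17 < 22 holds -> k = 17 + 5 = 22.
Iteration 5: 22 < 22 fails; recursion stops.
SUM(k) = 2 + 7 + 12 + 17 + 22 = 60.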